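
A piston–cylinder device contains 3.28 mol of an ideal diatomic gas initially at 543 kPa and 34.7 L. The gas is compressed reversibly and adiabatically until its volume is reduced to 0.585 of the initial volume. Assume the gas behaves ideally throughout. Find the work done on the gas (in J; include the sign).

11300 J

T₁ = P₁V₁/(nR) = 543×34.7/(3.28×8.314) = 691 K.
Adiabatic: TV^(γ−1) = const ⇒ T₂ = 691×(1.71)^0.400 = 856 K; PV^γ = const ⇒ P₂ = 1150 kPa.
ΔU = nCvΔT = 3.28×20.8×(856−691) = 11300 J.
Q = 0 for an adiabatic process, so W = −ΔU = -11300 J.
Work done on the gas = −W_by = 11300 J.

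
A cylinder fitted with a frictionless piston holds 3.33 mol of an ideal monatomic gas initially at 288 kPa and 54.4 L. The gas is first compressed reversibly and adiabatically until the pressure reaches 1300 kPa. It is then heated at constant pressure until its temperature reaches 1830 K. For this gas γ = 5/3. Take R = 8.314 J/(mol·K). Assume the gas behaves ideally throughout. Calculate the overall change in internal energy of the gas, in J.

T₁ = P₁V₁/(nR) = 288×54.4/(3.33×8.314) = 566 K.
Step 1 — Adiabatic: T₂/T₁ = (P₂/P₁)^((γ−1)/γ) ⇒ T₂ = 566×(4.51)^0.400 = 1030 K; V₂ = 22.0 L.
ΔU = nCvΔT = 3.33×12.5×(1030−566) = 19400 J.
Q = 0 for an adiabatic process, so W = −ΔU = -19400 J.
State after step 1: P = 1300 kPa, V = 22.0 L, T = 1030 K.
Step 2 — Isobaric: P stays 1300 kPa; V/T = const ⇒ T₂ = 1830 K, V₂ = 39.0 L.
W = PΔV = 1300×(39.0−22.0) kPa·L = 22000 J.
ΔU = nCvΔT = 3.33×12.5×(1830−1030) = 33100 J.
Q = ΔU + W = nCpΔT = 55100 J.
Net over both steps: W = 2590 J, Q = 55100 J, ΔU = 52500 J.

52500 J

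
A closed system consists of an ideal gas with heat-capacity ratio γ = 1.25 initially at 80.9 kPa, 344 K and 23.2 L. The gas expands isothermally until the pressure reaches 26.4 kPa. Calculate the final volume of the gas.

71.1 L

Isothermal: T stays 344 K; PV = const ⇒ V₂ = 71.1 L, P₂ = 26.4 kPa.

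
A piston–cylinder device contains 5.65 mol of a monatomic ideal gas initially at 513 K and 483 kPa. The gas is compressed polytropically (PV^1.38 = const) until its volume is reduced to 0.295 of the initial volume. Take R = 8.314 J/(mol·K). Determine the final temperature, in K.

816 K

V₁ = nRT₁/P₁ = 5.65×8.314×513/483 = 49.9 L.
Polytropic n=1.38: T₂ = T₁(V₁/V₂)^(n−1) = 513×(3.39)^0.38 = 816 K; P₂ = P₁(V₁/V₂)^n = 2600 kPa.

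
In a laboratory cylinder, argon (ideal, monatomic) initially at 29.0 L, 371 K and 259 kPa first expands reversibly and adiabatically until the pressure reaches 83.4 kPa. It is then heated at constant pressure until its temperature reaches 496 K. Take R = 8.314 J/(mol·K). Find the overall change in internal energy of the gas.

n = P₁V₁/(RT₁) = 259×29.0/(8.314×371) = 2.44 mol.
Step 1 — Adiabatic: T₂/T₁ = (P₂/P₁)^((γ−1)/γ) ⇒ T₂ = 371×(0.322)^0.400 = 236 K; V₂ = 57.2 L.
ΔU = nCvΔT = 2.44×12.5×(236−371) = -4110 J.
Q = 0 for an adiabatic process, so W = −ΔU = 4110 J.
State after step 1: P = 83.4 kPa, V = 57.2 L, T = 236 K.
Step 2 — Isobaric: P stays 83.4 kPa; V/T = const ⇒ T₂ = 496 K, V₂ = 120 L.
W = PΔV = 83.4×(120−57.2) kPa·L = 5270 J.
ΔU = nCvΔT = 2.44×12.5×(496−236) = 7900 J.
Q = ΔU + W = nCpΔT = 13200 J.
Net over both steps: W = 9370 J, Q = 13200 J, ΔU = 3800 J.

3800 J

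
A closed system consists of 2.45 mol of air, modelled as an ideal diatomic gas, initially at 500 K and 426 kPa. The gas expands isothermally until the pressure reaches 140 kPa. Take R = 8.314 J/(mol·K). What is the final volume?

V₁ = nRT₁/P₁ = 2.45×8.314×500/426 = 23.9 L.
Isothermal: T stays 500 K; PV = const ⇒ V₂ = 72.7 L, P₂ = 140 kPa.

72.7 L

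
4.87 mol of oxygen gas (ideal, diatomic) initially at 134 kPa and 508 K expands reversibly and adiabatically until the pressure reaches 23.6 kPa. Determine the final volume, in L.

531 L

V₁ = nRT₁/P₁ = 4.87×8.314×508/134 = 153 L.
Adiabatic: T₂/T₁ = (P₂/P₁)^((γ−1)/γ) ⇒ T₂ = 508×(0.176)^0.286 = 309 K; V₂ = 531 L.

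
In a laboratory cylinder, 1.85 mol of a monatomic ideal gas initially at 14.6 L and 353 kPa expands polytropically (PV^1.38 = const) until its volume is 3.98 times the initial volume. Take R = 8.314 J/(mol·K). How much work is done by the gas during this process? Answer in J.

T₁ = P₁V₁/(nR) = 353×14.6/(1.85×8.314) = 335 K.
Polytropic n=1.38: T₂ = T₁(V₁/V₂)^(n−1) = 335×(0.251)^0.38 = 198 K; P₂ = P₁(V₁/V₂)^n = 52.5 kPa.
W = (P₁V₁−P₂V₂)/(n−1) = (353×14.6−52.5×58.1)/0.38 = 5540 J.

5540 J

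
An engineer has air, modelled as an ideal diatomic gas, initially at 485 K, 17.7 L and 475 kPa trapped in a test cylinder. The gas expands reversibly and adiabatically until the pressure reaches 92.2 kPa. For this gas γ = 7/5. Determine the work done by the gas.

n = P₁V₁/(RT₁) = 475×17.7/(8.314×485) = 2.09 mol.
Adiabatic: T₂/T₁ = (P₂/P₁)^((γ−1)/γ) ⇒ T₂ = 485×(0.194)^0.286 = 304 K; V₂ = 57.1 L.
ΔU = nCvΔT = 2.09×20.8×(304−485) = -7860 J.
Q = 0 for an adiabatic process, so W = −ΔU = 7860 J.

7860 J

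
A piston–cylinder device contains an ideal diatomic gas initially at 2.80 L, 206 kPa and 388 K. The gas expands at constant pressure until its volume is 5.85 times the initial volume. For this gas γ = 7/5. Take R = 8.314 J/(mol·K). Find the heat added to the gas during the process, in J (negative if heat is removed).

n = P₁V₁/(RT₁) = 206×2.80/(8.314×388) = 0.179 mol.
Isobaric: P stays 206 kPa; V/T = const ⇒ T₂ = 2270 K, V₂ = 16.4 L.
W = PΔV = 206×(16.4−2.80) kPa·L = 2800 J.
ΔU = nCvΔT = 0.179×20.8×(2270−388) = 6990 J.
Q = ΔU + W = nCpΔT = 9790 J.

9790 J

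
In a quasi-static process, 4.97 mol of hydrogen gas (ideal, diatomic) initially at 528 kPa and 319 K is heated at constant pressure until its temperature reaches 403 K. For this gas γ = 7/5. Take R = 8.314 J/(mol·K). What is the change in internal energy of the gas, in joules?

V₁ = nRT₁/P₁ = 4.97×8.314×319/528 = 25.0 L.
Isobaric: P stays 528 kPa; V/T = const ⇒ T₂ = 403 K, V₂ = 31.5 L.
For an ideal gas ΔU = nCvΔT with Cv = (5/2)R = 20.8 J/(mol·K).
ΔU = 4.97×20.8×(403−319) = 8680 J.

8680 J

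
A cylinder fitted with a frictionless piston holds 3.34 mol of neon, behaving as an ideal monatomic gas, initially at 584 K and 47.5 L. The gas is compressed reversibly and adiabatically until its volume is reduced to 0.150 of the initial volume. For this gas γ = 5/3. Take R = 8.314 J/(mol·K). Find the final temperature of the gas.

2070 K

P₁ = nRT₁/V₁ = 3.34×8.314×584/47.5 = 341 kPa.
Adiabatic: TV^(γ−1) = const ⇒ T₂ = 584×(6.67)^0.667 = 2070 K; PV^γ = const ⇒ P₂ = 8060 kPa.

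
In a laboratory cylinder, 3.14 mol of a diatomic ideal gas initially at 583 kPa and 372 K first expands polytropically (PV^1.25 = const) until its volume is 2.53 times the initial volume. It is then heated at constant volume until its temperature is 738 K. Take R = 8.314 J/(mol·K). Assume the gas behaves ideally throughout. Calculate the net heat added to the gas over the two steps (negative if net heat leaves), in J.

V₁ = nRT₁/P₁ = 3.14×8.314×372/583 = 16.7 L.
Step 1 — Polytropic n=1.25: T₂ = T₁(V₁/V₂)^(n−1) = 372×(0.395)^0.25 = 295 K; P₂ = P₁(V₁/V₂)^n = 183 kPa.
W = (P₁V₁−P₂V₂)/(n−1) = (583×16.7−183×42.1)/0.25 = 8040 J.
ΔU = nCvΔT = 3.14×20.8×(295−372) = -5030 J.
Q = ΔU + W = 3020 J.
State after step 1: P = 183 kPa, V = 42.1 L, T = 295 K.
Step 2 — Isochoric: V stays 42.1 L; P/T = const ⇒ T₂ = 738 K, P₂ = 457 kPa.
W = 0 (no volume change).
ΔU = nCvΔT = 3.14×20.8×(738−295) = 28900 J.
Q = ΔU = 28900 J.
Net over both steps: W = 8040 J, Q = 31900 J, ΔU = 23900 J.

31900 J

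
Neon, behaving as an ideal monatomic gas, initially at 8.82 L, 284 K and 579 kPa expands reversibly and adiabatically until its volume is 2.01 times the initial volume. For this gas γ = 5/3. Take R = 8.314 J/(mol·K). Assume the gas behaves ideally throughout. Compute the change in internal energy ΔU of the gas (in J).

n = P₁V₁/(RT₁) = 579×8.82/(8.314×284) = 2.16 mol.
Adiabatic: TV^(γ−1) = const ⇒ T₂ = 284×(0.498)^0.667 = 178 K; PV^γ = const ⇒ P₂ = 181 kPa.
For an ideal gas ΔU = nCvΔT with Cv = (3/2)R = 12.5 J/(mol·K).
ΔU = 2.16×12.5×(178−284) = -2850 J.

-2850 J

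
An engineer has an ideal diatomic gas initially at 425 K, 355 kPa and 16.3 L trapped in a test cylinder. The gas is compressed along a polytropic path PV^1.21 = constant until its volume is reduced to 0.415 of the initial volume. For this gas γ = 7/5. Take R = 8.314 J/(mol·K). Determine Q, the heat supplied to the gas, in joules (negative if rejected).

n = P₁V₁/(RT₁) = 355×16.3/(8.314×425) = 1.64 mol.
Polytropic n=1.21: T₂ = T₁(V₁/V₂)^(n−1) = 425×(2.41)^0.21 = 511 K; P₂ = P₁(V₁/V₂)^n = 1030 kPa.
W = (P₁V₁−P₂V₂)/(n−1) = (355×16.3−1030×6.76)/0.21 = -5590 J.
ΔU = nCvΔT = 1.64×20.8×(511−425) = 2930 J.
Q = ΔU + W = -2650 J.

-2650 J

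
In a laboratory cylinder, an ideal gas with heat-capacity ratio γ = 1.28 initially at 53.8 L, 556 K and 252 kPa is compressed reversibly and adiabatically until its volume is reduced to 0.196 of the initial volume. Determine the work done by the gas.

-28000 J

n = P₁V₁/(RT₁) = 252×53.8/(8.314×556) = 2.93 mol.
Adiabatic: TV^(γ−1) = const ⇒ T₂ = 556×(5.10)^0.280 = 877 K; PV^γ = const ⇒ P₂ = 2030 kPa.
ΔU = nCvΔT = 2.93×29.7×(877−556) = 28000 J.
Q = 0 for an adiabatic process, so W = −ΔU = -28000 J.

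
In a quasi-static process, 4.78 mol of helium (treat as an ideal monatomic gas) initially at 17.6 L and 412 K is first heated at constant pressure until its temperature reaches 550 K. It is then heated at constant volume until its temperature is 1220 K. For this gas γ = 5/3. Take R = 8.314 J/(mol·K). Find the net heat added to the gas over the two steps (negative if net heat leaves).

53700 J

P₁ = nRT₁/V₁ = 4.78×8.314×412/17.6 = 930 kPa.
Step 1 — Isobaric: P stays 930 kPa; V/T = const ⇒ T₂ = 550 K, V₂ = 23.5 L.
W = PΔV = 930×(23.5−17.6) kPa·L = 5480 J.
ΔU = nCvΔT = 4.78×12.5×(550−412) = 8230 J.
Q = ΔU + W = nCpΔT = 13700 J.
State after step 1: P = 930 kPa, V = 23.5 L, T = 550 K.
Step 2 — Isochoric: V stays 23.5 L; P/T = const ⇒ T₂ = 1220 K, P₂ = 2060 kPa.
W = 0 (no volume change).
ΔU = nCvΔT = 4.78×12.5×(1220−550) = 39900 J.
Q = ΔU = 39900 J.
Net over both steps: W = 5480 J, Q = 53700 J, ΔU = 48200 J.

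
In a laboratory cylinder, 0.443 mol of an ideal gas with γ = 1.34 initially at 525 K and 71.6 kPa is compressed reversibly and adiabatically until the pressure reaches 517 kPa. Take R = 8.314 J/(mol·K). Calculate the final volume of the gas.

V₁ = nRT₁/P₁ = 0.443×8.314×525/71.6 = 27.0 L.
Adiabatic: T₂/T₁ = (P₂/P₁)^((γ−1)/γ) ⇒ T₂ = 525×(7.22)^0.254 = 867 K; V₂ = 6.18 L.

6.18 L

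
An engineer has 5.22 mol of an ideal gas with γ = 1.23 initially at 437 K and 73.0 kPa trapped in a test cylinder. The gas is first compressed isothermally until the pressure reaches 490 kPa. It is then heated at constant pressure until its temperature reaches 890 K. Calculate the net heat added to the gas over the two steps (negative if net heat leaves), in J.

V₁ = nRT₁/P₁ = 5.22×8.314×437/73.0 = 260 L.
Step 1 — Isothermal: T stays 437 K; PV = const ⇒ V₂ = 38.7 L, P₂ = 490 kPa.
ΔU = 0 (ideal gas, T constant).
W = nRT ln(V₂/V₁) = 5.22×8.314×437×ln(0.149) = -36100 J.
Q = ΔU + W = -36100 J.
State after step 1: P = 490 kPa, V = 38.7 L, T = 437 K.
Step 2 — Isobaric: P stays 490 kPa; V/T = const ⇒ T₂ = 890 K, V₂ = 78.8 L.
W = PΔV = 490×(78.8−38.7) kPa·L = 19700 J.
ΔU = nCvΔT = 5.22×36.1×(890−437) = 85500 J.
Q = ΔU + W = nCpΔT = 105000 J.
Net over both steps: W = -16400 J, Q = 69000 J, ΔU = 85500 J.

69000 J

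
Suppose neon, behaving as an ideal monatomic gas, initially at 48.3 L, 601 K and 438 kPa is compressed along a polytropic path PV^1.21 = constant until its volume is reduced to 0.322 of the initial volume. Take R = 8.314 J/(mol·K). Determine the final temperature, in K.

762 K

Polytropic n=1.21: T₂ = T₁(V₁/V₂)^(n−1) = 601×(3.11)^0.21 = 762 K; P₂ = P₁(V₁/V₂)^n = 1730 kPa.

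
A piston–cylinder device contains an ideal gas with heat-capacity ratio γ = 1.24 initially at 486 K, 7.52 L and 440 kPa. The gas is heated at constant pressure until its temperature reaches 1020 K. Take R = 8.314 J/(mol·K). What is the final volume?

15.8 L

Isobaric: P stays 440 kPa; V/T = const ⇒ T₂ = 1020 K, V₂ = 15.8 L.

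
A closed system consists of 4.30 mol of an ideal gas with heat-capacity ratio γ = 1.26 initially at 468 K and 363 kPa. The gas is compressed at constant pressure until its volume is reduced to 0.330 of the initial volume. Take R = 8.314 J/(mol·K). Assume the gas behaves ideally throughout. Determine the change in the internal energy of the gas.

-43100 J

V₁ = nRT₁/P₁ = 4.30×8.314×468/363 = 46.1 L.
Isobaric: P stays 363 kPa; V/T = const ⇒ T₂ = 154 K, V₂ = 15.2 L.
For an ideal gas ΔU = nCvΔT with Cv = R/(γ−1) = 32.0 J/(mol·K).
ΔU = 4.30×32.0×(154−468) = -43100 J.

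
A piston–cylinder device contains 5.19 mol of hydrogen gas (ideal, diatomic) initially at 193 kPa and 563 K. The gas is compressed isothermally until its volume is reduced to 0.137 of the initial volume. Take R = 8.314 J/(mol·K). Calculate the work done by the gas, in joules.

-48300 J

V₁ = nRT₁/P₁ = 5.19×8.314×563/193 = 126 L.
Isothermal: T stays 563 K; PV = const ⇒ V₂ = 17.2 L, P₂ = 1410 kPa.
W = nRT ln(V₂/V₁) = 5.19×8.314×563×ln(0.137) = -48300 J.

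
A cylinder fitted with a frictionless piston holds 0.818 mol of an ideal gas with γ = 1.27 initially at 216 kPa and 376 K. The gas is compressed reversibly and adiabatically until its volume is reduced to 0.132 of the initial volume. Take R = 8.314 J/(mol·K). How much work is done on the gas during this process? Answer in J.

6890 J

V₁ = nRT₁/P₁ = 0.818×8.314×376/216 = 11.8 L.
Adiabatic: TV^(γ−1) = const ⇒ T₂ = 376×(7.58)^0.270 = 650 K; PV^γ = const ⇒ P₂ = 2830 kPa.
ΔU = nCvΔT = 0.818×30.8×(650−376) = 6890 J.
Q = 0 for an adiabatic process, so W = −ΔU = -6890 J.
Work done on the gas = −W_by = 6890 J.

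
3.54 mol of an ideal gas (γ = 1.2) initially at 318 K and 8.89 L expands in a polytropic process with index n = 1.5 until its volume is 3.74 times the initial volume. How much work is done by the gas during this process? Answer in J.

P₁ = nRT₁/V₁ = 3.54×8.314×318/8.89 = 1050 kPa.
Polytropic n=1.5: T₂ = T₁(V₁/V₂)^(n−1) = 318×(0.267)^0.50 = 164 K; P₂ = P₁(V₁/V₂)^n = 146 kPa.
W = (P₁V₁−P₂V₂)/(n−1) = (1050×8.89−146×33.2)/0.50 = 9040 J.

9040 J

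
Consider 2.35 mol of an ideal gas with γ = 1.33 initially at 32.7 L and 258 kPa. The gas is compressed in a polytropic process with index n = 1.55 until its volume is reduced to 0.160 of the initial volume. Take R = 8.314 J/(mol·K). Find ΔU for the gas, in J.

44500 J

T₁ = P₁V₁/(nR) = 258×32.7/(2.35×8.314) = 432 K.
Polytropic n=1.55: T₂ = T₁(V₁/V₂)^(n−1) = 432×(6.25)^0.55 = 1180 K; P₂ = P₁(V₁/V₂)^n = 4420 kPa.
For an ideal gas ΔU = nCvΔT with Cv = R/(γ−1) = 25.2 J/(mol·K).
ΔU = 2.35×25.2×(1180−432) = 44500 J.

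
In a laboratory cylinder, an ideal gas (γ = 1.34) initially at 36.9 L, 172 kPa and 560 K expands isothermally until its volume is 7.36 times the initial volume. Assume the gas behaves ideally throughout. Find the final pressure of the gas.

23.4 kPa

Isothermal: T stays 560 K; PV = const ⇒ V₂ = 272 L, P₂ = 23.4 kPa.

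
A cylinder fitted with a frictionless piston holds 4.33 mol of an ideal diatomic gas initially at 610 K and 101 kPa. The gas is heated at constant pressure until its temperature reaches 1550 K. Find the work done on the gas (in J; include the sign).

V₁ = nRT₁/P₁ = 4.33×8.314×610/101 = 217 L.
Isobaric: P stays 101 kPa; V/T = const ⇒ T₂ = 1550 K, V₂ = 552 L.
W = PΔV = 101×(552−217) kPa·L = 33800 J.
Work done on the gas = −W_by = -33800 J.

-33800 J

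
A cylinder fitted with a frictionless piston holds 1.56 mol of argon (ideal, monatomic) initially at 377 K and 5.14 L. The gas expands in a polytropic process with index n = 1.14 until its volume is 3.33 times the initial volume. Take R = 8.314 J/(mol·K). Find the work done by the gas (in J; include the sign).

P₁ = nRT₁/V₁ = 1.56×8.314×377/5.14 = 951 kPa.
Polytropic n=1.14: T₂ = T₁(V₁/V₂)^(n−1) = 377×(0.300)^0.14 = 319 K; P₂ = P₁(V₁/V₂)^n = 241 kPa.
W = (P₁V₁−P₂V₂)/(n−1) = (951×5.14−241×17.1)/0.14 = 5410 J.

5410 J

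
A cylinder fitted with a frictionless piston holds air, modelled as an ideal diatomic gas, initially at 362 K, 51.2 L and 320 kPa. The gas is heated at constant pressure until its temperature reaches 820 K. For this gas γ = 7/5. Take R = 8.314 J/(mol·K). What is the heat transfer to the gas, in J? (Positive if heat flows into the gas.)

n = P₁V₁/(RT₁) = 320×51.2/(8.314×362) = 5.44 mol.
Isobaric: P stays 320 kPa; V/T = const ⇒ T₂ = 820 K, V₂ = 116 L.
W = PΔV = 320×(116−51.2) kPa·L = 20700 J.
ΔU = nCvΔT = 5.44×20.8×(820−362) = 51800 J.
Q = ΔU + W = nCpΔT = 72600 J.

72600 J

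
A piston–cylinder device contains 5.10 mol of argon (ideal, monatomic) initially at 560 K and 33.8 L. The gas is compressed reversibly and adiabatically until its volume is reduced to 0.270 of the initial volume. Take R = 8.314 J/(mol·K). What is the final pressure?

6230 kPa

P₁ = nRT₁/V₁ = 5.10×8.314×560/33.8 = 703 kPa.
Adiabatic: TV^(γ−1) = const ⇒ T₂ = 560×(3.70)^0.667 = 1340 K; PV^γ = const ⇒ P₂ = 6230 kPa.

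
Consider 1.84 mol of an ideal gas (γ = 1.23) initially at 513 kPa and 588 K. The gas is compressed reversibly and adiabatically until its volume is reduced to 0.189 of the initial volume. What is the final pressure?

V₁ = nRT₁/P₁ = 1.84×8.314×588/513 = 17.5 L.
Adiabatic: TV^(γ−1) = const ⇒ T₂ = 588×(5.29)^0.230 = 863 K; PV^γ = const ⇒ P₂ = 3980 kPa.

3980 kPa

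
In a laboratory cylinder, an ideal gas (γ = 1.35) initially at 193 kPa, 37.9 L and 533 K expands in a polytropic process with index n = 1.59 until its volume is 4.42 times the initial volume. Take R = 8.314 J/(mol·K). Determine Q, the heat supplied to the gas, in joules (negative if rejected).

n = P₁V₁/(RT₁) = 193×37.9/(8.314×533) = 1.65 mol.
Polytropic n=1.59: T₂ = T₁(V₁/V₂)^(n−1) = 533×(0.226)^0.59 = 222 K; P₂ = P₁(V₁/V₂)^n = 18.2 kPa.
W = (P₁V₁−P₂V₂)/(n−1) = (193×37.9−18.2×168)/0.59 = 7240 J.
ΔU = nCvΔT = 1.65×23.8×(222−533) = -12200 J.
Q = ΔU + W = -4960 J.

-4960 J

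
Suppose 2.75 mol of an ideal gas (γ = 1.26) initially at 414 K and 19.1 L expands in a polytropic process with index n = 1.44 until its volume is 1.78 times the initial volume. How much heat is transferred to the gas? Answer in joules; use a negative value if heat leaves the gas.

-3340 J

P₁ = nRT₁/V₁ = 2.75×8.314×414/19.1 = 496 kPa.
Polytropic n=1.44: T₂ = T₁(V₁/V₂)^(n−1) = 414×(0.562)^0.44 = 321 K; P₂ = P₁(V₁/V₂)^n = 216 kPa.
W = (P₁V₁−P₂V₂)/(n−1) = (496×19.1−216×34.0)/0.44 = 4820 J.
ΔU = nCvΔT = 2.75×32.0×(321−414) = -8160 J.
Q = ΔU + W = -3340 J.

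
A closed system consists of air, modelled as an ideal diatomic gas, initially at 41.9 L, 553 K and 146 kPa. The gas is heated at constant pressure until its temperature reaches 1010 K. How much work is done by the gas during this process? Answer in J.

5060 J

n = P₁V₁/(RT₁) = 146×41.9/(8.314×553) = 1.33 mol.
Isobaric: P stays 146 kPa; V/T = const ⇒ T₂ = 1010 K, V₂ = 76.5 L.
W = PΔV = 146×(76.5−41.9) kPa·L = 5060 J.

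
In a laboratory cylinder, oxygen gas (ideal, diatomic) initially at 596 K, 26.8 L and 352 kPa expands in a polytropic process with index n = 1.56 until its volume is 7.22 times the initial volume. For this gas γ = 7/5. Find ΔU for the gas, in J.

-15800 J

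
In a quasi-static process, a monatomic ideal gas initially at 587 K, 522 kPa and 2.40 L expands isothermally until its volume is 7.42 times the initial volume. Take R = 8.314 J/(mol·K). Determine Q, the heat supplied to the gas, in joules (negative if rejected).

n = P₁V₁/(RT₁) = 522×2.40/(8.314×587) = 0.257 mol.
Isothermal: T stays 587 K; PV = const ⇒ V₂ = 17.8 L, P₂ = 70.4 kPa.
ΔU = 0 (ideal gas, T constant).
W = nRT ln(V₂/V₁) = 0.257×8.314×587×ln(7.42) = 2510 J.
Q = ΔU + W = 2510 J.

2510 J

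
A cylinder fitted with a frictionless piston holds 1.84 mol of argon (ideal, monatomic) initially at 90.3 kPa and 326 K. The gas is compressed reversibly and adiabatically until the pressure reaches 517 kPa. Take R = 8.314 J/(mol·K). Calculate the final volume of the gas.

19.4 L

V₁ = nRT₁/P₁ = 1.84×8.314×326/90.3 = 55.2 L.
Adiabatic: T₂/T₁ = (P₂/P₁)^((γ−1)/γ) ⇒ T₂ = 326×(5.73)^0.400 = 655 K; V₂ = 19.4 L.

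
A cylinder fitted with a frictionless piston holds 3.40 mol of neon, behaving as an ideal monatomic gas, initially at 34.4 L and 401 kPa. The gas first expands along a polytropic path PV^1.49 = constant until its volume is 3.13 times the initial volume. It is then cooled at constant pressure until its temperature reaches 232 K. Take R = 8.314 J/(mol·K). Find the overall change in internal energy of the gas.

T₁ = P₁V₁/(nR) = 401×34.4/(3.40×8.314) = 488 K.
Step 1 — Polytropic n=1.49: T₂ = T₁(V₁/V₂)^(n−1) = 488×(0.319)^0.49 = 279 K; P₂ = P₁(V₁/V₂)^n = 73.2 kPa.
W = (P₁V₁−P₂V₂)/(n−1) = (401×34.4−73.2×108)/0.49 = 12100 J.
ΔU = nCvΔT = 3.40×12.5×(279−488) = -8860 J.
Q = ΔU + W = 3200 J.
State after step 1: P = 73.2 kPa, V = 108 L, T = 279 K.
Step 2 — Isobaric: P stays 73.2 kPa; V/T = const ⇒ T₂ = 232 K, V₂ = 89.5 L.
W = PΔV = 73.2×(89.5−108) kPa·L = -1330 J.
ΔU = nCvΔT = 3.40×12.5×(232−279) = -1990 J.
Q = ΔU + W = nCpΔT = -3320 J.
Net over both steps: W = 10700 J, Q = -126 J, ΔU = -10900 J.

-10900 J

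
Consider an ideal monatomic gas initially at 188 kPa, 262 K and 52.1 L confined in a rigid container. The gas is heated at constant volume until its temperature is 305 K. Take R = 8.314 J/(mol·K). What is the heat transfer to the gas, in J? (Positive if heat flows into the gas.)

2410 J

n = P₁V₁/(RT₁) = 188×52.1/(8.314×262) = 4.50 mol.
Isochoric: V stays 52.1 L; P/T = const ⇒ T₂ = 305 K, P₂ = 219 kPa.
W = 0 (no volume change).
ΔU = nCvΔT = 4.50×12.5×(305−262) = 2410 J.
Q = ΔU = 2410 J.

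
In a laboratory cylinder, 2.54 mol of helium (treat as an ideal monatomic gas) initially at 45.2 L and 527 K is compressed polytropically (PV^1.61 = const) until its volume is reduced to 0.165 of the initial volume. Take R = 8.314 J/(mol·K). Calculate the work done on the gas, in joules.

36500 J

P₁ = nRT₁/V₁ = 2.54×8.314×527/45.2 = 246 kPa.
Polytropic n=1.61: T₂ = T₁(V₁/V₂)^(n−1) = 527×(6.06)^0.61 = 1580 K; P₂ = P₁(V₁/V₂)^n = 4480 kPa.
W = (P₁V₁−P₂V₂)/(n−1) = (246×45.2−4480×7.46)/0.61 = -36500 J.
Work done on the gas = −W_by = 36500 J.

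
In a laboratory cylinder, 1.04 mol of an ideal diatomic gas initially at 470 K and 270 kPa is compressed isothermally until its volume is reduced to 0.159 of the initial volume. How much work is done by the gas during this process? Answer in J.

-7470 J

V₁ = nRT₁/P₁ = 1.04×8.314×470/270 = 15.1 L.
Isothermal: T stays 470 K; PV = const ⇒ V₂ = 2.39 L, P₂ = 1700 kPa.
W = nRT ln(V₂/V₁) = 1.04×8.314×470×ln(0.159) = -7470 J.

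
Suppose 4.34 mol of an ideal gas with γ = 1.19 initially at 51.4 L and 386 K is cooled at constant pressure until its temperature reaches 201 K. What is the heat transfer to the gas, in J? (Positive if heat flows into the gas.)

P₁ = nRT₁/V₁ = 4.34×8.314×386/51.4 = 271 kPa.
Isobaric: P stays 271 kPa; V/T = const ⇒ T₂ = 201 K, V₂ = 26.8 L.
W = PΔV = 271×(26.8−51.4) kPa·L = -6680 J.
ΔU = nCvΔT = 4.34×43.8×(201−386) = -35100 J.
Q = ΔU + W = nCpΔT = -41800 J.

-41800 J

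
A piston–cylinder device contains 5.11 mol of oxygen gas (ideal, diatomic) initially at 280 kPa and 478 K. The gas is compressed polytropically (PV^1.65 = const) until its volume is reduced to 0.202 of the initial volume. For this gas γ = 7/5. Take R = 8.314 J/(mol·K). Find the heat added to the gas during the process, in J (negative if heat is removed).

35700 J

V₁ = nRT₁/P₁ = 5.11×8.314×478/280 = 72.5 L.
Polytropic n=1.65: T₂ = T₁(V₁/V₂)^(n−1) = 478×(4.95)^0.65 = 1350 K; P₂ = P₁(V₁/V₂)^n = 3920 kPa.
W = (P₁V₁−P₂V₂)/(n−1) = (280×72.5−3920×14.7)/0.65 = -57100 J.
ΔU = nCvΔT = 5.11×20.8×(1350−478) = 92800 J.
Q = ΔU + W = 35700 J.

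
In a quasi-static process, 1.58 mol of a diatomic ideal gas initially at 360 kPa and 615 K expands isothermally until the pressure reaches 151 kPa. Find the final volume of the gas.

V₁ = nRT₁/P₁ = 1.58×8.314×615/360 = 22.4 L.
Isothermal: T stays 615 K; PV = const ⇒ V₂ = 53.5 L, P₂ = 151 kPa.

53.5 L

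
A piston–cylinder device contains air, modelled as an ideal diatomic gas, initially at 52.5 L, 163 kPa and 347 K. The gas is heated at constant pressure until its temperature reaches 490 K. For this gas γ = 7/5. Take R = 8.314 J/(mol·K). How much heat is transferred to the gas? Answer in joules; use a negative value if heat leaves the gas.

12300 J

n = P₁V₁/(RT₁) = 163×52.5/(8.314×347) = 2.97 mol.
Isobaric: P stays 163 kPa; V/T = const ⇒ T₂ = 490 K, V₂ = 74.1 L.
W = PΔV = 163×(74.1−52.5) kPa·L = 3530 J.
ΔU = nCvΔT = 2.97×20.8×(490−347) = 8820 J.
Q = ΔU + W = nCpΔT = 12300 J.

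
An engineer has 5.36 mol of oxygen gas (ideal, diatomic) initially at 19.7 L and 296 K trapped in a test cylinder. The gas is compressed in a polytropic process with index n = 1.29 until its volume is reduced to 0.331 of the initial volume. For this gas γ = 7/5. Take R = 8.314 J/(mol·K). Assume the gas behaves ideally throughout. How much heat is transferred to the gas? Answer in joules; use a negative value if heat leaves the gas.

P₁ = nRT₁/V₁ = 5.36×8.314×296/19.7 = 670 kPa.
Polytropic n=1.29: T₂ = T₁(V₁/V₂)^(n−1) = 296×(3.02)^0.29 = 408 K; P₂ = P₁(V₁/V₂)^n = 2790 kPa.
W = (P₁V₁−P₂V₂)/(n−1) = (670×19.7−2790×6.52)/0.29 = -17200 J.
ΔU = nCvΔT = 5.36×20.8×(408−296) = 12500 J.
Q = ΔU + W = -4730 J.

-4730 J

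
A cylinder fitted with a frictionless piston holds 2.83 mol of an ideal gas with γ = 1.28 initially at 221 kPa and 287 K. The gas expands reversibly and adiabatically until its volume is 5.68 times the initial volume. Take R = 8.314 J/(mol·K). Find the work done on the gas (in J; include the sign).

V₁ = nRT₁/P₁ = 2.83×8.314×287/221 = 30.6 L.
Adiabatic: TV^(γ−1) = const ⇒ T₂ = 287×(0.176)^0.280 = 176 K; PV^γ = const ⇒ P₂ = 23.9 kPa.
ΔU = nCvΔT = 2.83×29.7×(176−287) = -9290 J.
Q = 0 for an adiabatic process, so W = −ΔU = 9290 J.
Work done on the gas = −W_by = -9290 J.

-9290 J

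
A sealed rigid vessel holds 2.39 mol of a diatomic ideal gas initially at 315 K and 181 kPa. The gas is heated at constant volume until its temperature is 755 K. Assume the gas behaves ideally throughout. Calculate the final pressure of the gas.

434 kPa

V₁ = nRT₁/P₁ = 2.39×8.314×315/181 = 34.6 L.
Isochoric: V stays 34.6 L; P/T = const ⇒ T₂ = 755 K, P₂ = 434 kPa.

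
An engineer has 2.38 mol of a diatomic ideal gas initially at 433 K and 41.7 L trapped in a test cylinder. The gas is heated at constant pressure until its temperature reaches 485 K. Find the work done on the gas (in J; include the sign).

-1030 J

P₁ = nRT₁/V₁ = 2.38×8.314×433/41.7 = 205 kPa.
Isobaric: P stays 205 kPa; V/T = const ⇒ T₂ = 485 K, V₂ = 46.7 L.
W = PΔV = 205×(46.7−41.7) kPa·L = 1030 J.
Work done on the gas = −W_by = -1030 J.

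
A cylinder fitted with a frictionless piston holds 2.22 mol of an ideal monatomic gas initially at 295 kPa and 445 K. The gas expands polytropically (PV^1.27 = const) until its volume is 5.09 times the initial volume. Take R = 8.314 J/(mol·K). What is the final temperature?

287 K

V₁ = nRT₁/P₁ = 2.22×8.314×445/295 = 27.8 L.
Polytropic n=1.27: T₂ = T₁(V₁/V₂)^(n−1) = 445×(0.196)^0.27 = 287 K; P₂ = P₁(V₁/V₂)^n = 37.3 kPa.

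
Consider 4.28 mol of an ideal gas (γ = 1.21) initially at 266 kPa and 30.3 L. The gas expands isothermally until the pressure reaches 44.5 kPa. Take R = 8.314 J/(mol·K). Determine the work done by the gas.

T₁ = P₁V₁/(nR) = 266×30.3/(4.28×8.314) = 227 K.
Isothermal: T stays 227 K; PV = const ⇒ V₂ = 181 L, P₂ = 44.5 kPa.
W = nRT ln(V₂/V₁) = 4.28×8.314×227×ln(5.98) = 14400 J.

14400 J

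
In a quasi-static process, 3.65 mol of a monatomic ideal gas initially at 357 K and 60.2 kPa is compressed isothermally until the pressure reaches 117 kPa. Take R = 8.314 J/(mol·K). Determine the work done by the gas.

-7200 J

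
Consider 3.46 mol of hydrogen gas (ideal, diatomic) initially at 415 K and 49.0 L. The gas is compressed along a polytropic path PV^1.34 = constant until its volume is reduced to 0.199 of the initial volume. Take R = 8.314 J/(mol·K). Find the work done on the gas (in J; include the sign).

P₁ = nRT₁/V₁ = 3.46×8.314×415/49.0 = 244 kPa.
Polytropic n=1.34: T₂ = T₁(V₁/V₂)^(n−1) = 415×(5.03)^0.34 = 719 K; P₂ = P₁(V₁/V₂)^n = 2120 kPa.
W = (P₁V₁−P₂V₂)/(n−1) = (244×49.0−2120×9.75)/0.34 = -25700 J.
Work done on the gas = −W_by = 25700 J.

25700 J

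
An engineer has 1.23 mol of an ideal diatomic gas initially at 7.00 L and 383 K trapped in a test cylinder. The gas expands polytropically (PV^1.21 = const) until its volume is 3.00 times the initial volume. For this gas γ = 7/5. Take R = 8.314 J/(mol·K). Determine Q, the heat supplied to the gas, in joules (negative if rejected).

1830 J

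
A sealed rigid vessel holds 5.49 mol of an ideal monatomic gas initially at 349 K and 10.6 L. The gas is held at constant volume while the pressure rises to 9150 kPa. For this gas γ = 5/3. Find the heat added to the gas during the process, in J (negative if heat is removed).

122000 J

P₁ = nRT₁/V₁ = 5.49×8.314×349/10.6 = 1500 kPa.
Isochoric: V stays 10.6 L; P/T = const ⇒ T₂ = 2120 K, P₂ = 9150 kPa.
W = 0 (no volume change).
ΔU = nCvΔT = 5.49×12.5×(2120−349) = 122000 J.
Q = ΔU = 122000 J.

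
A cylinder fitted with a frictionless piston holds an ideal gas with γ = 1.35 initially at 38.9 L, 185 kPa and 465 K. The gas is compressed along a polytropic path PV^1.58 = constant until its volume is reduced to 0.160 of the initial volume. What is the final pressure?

3350 kPa

Polytropic n=1.58: T₂ = T₁(V₁/V₂)^(n−1) = 465×(6.25)^0.58 = 1350 K; P₂ = P₁(V₁/V₂)^n = 3350 kPa.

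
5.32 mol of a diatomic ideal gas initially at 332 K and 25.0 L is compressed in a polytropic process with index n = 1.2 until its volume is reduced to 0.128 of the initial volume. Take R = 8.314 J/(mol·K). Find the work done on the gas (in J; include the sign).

P₁ = nRT₁/V₁ = 5.32×8.314×332/25.0 = 587 kPa.
Polytropic n=1.2: T₂ = T₁(V₁/V₂)^(n−1) = 332×(7.81)^0.20 = 501 K; P₂ = P₁(V₁/V₂)^n = 6920 kPa.
W = (P₁V₁−P₂V₂)/(n−1) = (587×25.0−6920×3.20)/0.20 = -37300 J.
Work done on the gas = −W_by = 37300 J.

37300 J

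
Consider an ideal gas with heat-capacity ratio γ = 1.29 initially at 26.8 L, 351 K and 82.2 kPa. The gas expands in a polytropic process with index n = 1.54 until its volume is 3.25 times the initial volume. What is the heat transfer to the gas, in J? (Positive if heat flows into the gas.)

n = P₁V₁/(RT₁) = 82.2×26.8/(8.314×351) = 0.755 mol.
Polytropic n=1.54: T₂ = T₁(V₁/V₂)^(n−1) = 351×(0.308)^0.54 = 186 K; P₂ = P₁(V₁/V₂)^n = 13.4 kPa.
W = (P₁V₁−P₂V₂)/(n−1) = (82.2×26.8−13.4×87.1)/0.54 = 1920 J.
ΔU = nCvΔT = 0.755×28.7×(186−351) = -3580 J.
Q = ΔU + W = -1660 J.

-1660 J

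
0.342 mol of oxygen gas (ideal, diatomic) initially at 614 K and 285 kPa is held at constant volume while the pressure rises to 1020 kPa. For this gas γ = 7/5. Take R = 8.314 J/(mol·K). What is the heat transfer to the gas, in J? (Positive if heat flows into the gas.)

V₁ = nRT₁/P₁ = 0.342×8.314×614/285 = 6.13 L.
Isochoric: V stays 6.13 L; P/T = const ⇒ T₂ = 2200 K, P₂ = 1020 kPa.
W = 0 (no volume change).
ΔU = nCvΔT = 0.342×20.8×(2200−614) = 11300 J.
Q = ΔU = 11300 J.

11300 J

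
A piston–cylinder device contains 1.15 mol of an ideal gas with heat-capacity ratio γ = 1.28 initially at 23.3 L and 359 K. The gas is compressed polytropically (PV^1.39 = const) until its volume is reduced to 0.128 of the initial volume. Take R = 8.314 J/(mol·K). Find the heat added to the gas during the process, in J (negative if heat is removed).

4250 J

P₁ = nRT₁/V₁ = 1.15×8.314×359/23.3 = 147 kPa.
Polytropic n=1.39: T₂ = T₁(V₁/V₂)^(n−1) = 359×(7.81)^0.39 = 800 K; P₂ = P₁(V₁/V₂)^n = 2570 kPa.
W = (P₁V₁−P₂V₂)/(n−1) = (147×23.3−2570×2.98)/0.39 = -10800 J.
ΔU = nCvΔT = 1.15×29.7×(800−359) = 15100 J.
Q = ΔU + W = 4250 J.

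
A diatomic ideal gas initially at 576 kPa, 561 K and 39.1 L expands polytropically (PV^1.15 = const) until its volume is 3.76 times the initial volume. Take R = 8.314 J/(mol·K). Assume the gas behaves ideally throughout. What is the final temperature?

Polytropic n=1.15: T₂ = T₁(V₁/V₂)^(n−1) = 561×(0.266)^0.15 = 460 K; P₂ = P₁(V₁/V₂)^n = 126 kPa.

460 K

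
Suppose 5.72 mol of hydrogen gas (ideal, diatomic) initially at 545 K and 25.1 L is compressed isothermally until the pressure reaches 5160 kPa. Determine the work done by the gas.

P₁ = nRT₁/V₁ = 5.72×8.314×545/25.1 = 1030 kPa.
Isothermal: T stays 545 K; PV = const ⇒ V₂ = 5.02 L, P₂ = 5160 kPa.
W = nRT ln(V₂/V₁) = 5.72×8.314×545×ln(0.200) = -41700 J.

-41700 J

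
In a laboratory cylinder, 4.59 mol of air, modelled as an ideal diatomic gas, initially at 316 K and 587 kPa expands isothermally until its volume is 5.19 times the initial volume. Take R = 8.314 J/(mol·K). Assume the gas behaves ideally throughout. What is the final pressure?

V₁ = nRT₁/P₁ = 4.59×8.314×316/587 = 20.5 L.
Isothermal: T stays 316 K; PV = const ⇒ V₂ = 107 L, P₂ = 113 kPa.

113 kPa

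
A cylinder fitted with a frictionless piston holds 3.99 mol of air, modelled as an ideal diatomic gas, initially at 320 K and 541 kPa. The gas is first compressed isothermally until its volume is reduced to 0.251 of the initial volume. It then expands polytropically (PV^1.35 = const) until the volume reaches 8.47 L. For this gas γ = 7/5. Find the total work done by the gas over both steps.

V₁ = nRT₁/P₁ = 3.99×8.314×320/541 = 19.6 L.
Step 1 — Isothermal: T stays 320 K; PV = const ⇒ V₂ = 4.93 L, P₂ = 2160 kPa.
ΔU = 0 (ideal gas, T constant).
W = nRT ln(V₂/V₁) = 3.99×8.314×320×ln(0.251) = -14700 J.
Q = ΔU + W = -14700 J.
State after step 1: P = 2160 kPa, V = 4.93 L, T = 320 K.
Step 2 — Polytropic n=1.35: T₂ = T₁(V₁/V₂)^(n−1) = 320×(0.581)^0.35 = 265 K; P₂ = P₁(V₁/V₂)^n = 1040 kPa.
W = (P₁V₁−P₂V₂)/(n−1) = (2160×4.93−1040×8.47)/0.35 = 5240 J.
ΔU = nCvΔT = 3.99×20.8×(265−320) = -4590 J.
Q = ΔU + W = 655 J.
Net over both steps: W = -9430 J, Q = -14000 J, ΔU = -4590 J.

-9430 J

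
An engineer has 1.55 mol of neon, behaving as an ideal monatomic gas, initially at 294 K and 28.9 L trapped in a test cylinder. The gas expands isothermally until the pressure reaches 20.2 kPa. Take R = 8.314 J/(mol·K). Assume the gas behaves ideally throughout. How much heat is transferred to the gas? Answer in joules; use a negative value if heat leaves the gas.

7090 J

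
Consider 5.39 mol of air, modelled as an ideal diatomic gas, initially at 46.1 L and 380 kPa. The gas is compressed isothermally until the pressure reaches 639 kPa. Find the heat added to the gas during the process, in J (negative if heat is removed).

T₁ = P₁V₁/(nR) = 380×46.1/(5.39×8.314) = 391 K.
Isothermal: T stays 391 K; PV = const ⇒ V₂ = 27.4 L, P₂ = 639 kPa.
ΔU = 0 (ideal gas, T constant).
W = nRT ln(V₂/V₁) = 5.39×8.314×391×ln(0.595) = -9100 J.
Q = ΔU + W = -9100 J.

-9100 J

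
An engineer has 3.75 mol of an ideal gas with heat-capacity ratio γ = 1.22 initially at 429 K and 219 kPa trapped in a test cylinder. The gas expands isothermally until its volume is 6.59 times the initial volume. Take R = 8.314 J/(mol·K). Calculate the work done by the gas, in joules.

V₁ = nRT₁/P₁ = 3.75×8.314×429/219 = 61.1 L.
Isothermal: T stays 429 K; PV = const ⇒ V₂ = 402 L, P₂ = 33.2 kPa.
W = nRT ln(V₂/V₁) = 3.75×8.314×429×ln(6.59) = 25200 J.

25200 J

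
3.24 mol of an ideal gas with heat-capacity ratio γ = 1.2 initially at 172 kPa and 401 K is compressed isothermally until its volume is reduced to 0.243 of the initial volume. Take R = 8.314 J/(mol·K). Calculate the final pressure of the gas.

V₁ = nRT₁/P₁ = 3.24×8.314×401/172 = 62.8 L.
Isothermal: T stays 401 K; PV = const ⇒ V₂ = 15.3 L, P₂ = 708 kPa.

708 kPa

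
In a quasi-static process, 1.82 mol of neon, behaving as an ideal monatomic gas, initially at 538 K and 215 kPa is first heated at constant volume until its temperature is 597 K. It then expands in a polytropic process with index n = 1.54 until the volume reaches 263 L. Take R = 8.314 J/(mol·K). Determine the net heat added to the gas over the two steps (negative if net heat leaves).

V₁ = nRT₁/P₁ = 1.82×8.314×538/215 = 37.9 L.
Step 1 — Isochoric: V stays 37.9 L; P/T = const ⇒ T₂ = 597 K, P₂ = 239 kPa.
W = 0 (no volume change).
ΔU = nCvΔT = 1.82×12.5×(597−538) = 1340 J.
Q = ΔU = 1340 J.
State after step 1: P = 239 kPa, V = 37.9 L, T = 597 K.
Step 2 — Polytropic n=1.54: T₂ = T₁(V₁/V₂)^(n−1) = 597×(0.144)^0.54 = 210 K; P₂ = P₁(V₁/V₂)^n = 12.1 kPa.
W = (P₁V₁−P₂V₂)/(n−1) = (239×37.9−12.1×263)/0.54 = 10900 J.
ΔU = nCvΔT = 1.82×12.5×(210−597) = -8790 J.
Q = ΔU + W = 2060 J.
Net over both steps: W = 10900 J, Q = 3400 J, ΔU = -7450 J.

3400 J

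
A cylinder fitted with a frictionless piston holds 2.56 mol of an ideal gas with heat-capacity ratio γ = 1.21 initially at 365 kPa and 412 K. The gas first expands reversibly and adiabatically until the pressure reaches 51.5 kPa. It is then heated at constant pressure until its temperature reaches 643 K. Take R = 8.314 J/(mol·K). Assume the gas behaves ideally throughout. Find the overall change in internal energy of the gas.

V₁ = nRT₁/P₁ = 2.56×8.314×412/365 = 24.0 L.
Step 1 — Adiabatic: T₂/T₁ = (P₂/P₁)^((γ−1)/γ) ⇒ T₂ = 412×(0.141)^0.174 = 293 K; V₂ = 121 L.
ΔU = nCvΔT = 2.56×39.6×(293−412) = -12000 J.
Q = 0 for an adiabatic process, so W = −ΔU = 12000 J.
State after step 1: P = 51.5 kPa, V = 121 L, T = 293 K.
Step 2 — Isobaric: P stays 51.5 kPa; V/T = const ⇒ T₂ = 643 K, V₂ = 266 L.
W = PΔV = 51.5×(266−121) kPa·L = 7440 J.
ΔU = nCvΔT = 2.56×39.6×(643−293) = 35400 J.
Q = ΔU + W = nCpΔT = 42900 J.
Net over both steps: W = 19500 J, Q = 42900 J, ΔU = 23400 J.

23400 J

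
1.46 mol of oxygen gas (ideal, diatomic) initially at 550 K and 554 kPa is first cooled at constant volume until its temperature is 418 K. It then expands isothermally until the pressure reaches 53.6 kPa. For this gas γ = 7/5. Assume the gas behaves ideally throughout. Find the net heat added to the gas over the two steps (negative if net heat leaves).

6450 J

V₁ = nRT₁/P₁ = 1.46×8.314×550/554 = 12.1 L.
Step 1 — Isochoric: V stays 12.1 L; P/T = const ⇒ T₂ = 418 K, P₂ = 421 kPa.
W = 0 (no volume change).
ΔU = nCvΔT = 1.46×20.8×(418−550) = -4010 J.
Q = ΔU = -4010 J.
State after step 1: P = 421 kPa, V = 12.1 L, T = 418 K.
Step 2 — Isothermal: T stays 418 K; PV = const ⇒ V₂ = 94.7 L, P₂ = 53.6 kPa.
ΔU = 0 (ideal gas, T constant).
W = nRT ln(V₂/V₁) = 1.46×8.314×418×ln(7.86) = 10500 J.
Q = ΔU + W = 10500 J.
Net over both steps: W = 10500 J, Q = 6450 J, ΔU = -4010 J.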